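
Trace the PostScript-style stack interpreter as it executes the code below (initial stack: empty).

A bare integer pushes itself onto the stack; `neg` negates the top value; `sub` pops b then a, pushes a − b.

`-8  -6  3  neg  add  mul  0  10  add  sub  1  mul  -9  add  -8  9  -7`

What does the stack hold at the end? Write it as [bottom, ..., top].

[53, -8, 9, -7]

-8  : -8
-6  : -8 -6
3   : -8 -6 3
neg : -8 -6 -3
add : -8 -9
mul : 72
0   : 72 0
10  : 72 0 10
add : 72 10
sub : 62
1   : 62 1
mul : 62
-9  : 62 -9
add : 53
-8  : 53 -8
9   : 53 -8 9
-7  : 53 -8 9 -7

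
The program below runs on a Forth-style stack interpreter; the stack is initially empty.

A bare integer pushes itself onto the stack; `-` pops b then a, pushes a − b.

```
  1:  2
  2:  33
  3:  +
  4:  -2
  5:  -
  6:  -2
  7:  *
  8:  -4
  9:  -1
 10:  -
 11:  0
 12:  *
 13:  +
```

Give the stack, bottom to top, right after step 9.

2  : 2
33 : 2 33
+  : 35
-2 : 35 -2
-  : 37
-2 : 37 -2
*  : -74
-4 : -74 -4
-1 : -74 -4 -1

[-74, -4, -1]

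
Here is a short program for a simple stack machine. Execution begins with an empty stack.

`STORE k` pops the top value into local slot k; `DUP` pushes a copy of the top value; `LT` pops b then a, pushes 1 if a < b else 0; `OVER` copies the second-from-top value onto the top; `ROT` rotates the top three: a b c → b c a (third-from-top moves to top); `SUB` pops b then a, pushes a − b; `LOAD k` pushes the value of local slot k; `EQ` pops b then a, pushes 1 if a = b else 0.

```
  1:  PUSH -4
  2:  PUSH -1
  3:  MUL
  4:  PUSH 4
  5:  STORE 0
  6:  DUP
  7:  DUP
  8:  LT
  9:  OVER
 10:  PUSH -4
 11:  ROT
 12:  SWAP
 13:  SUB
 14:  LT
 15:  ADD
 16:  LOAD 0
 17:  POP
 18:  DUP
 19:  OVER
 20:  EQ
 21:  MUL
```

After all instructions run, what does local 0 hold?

4

PUSH -4 -> -4
PUSH -1 -> -4 -1
MUL     -> 4
PUSH 4  -> 4 4
STORE 0 -> 4
DUP     -> 4 4
DUP     -> 4 4 4
LT      -> 4 0
OVER    -> 4 0 4
PUSH -4 -> 4 0 4 -4
ROT     -> 4 4 -4 0
SWAP    -> 4 4 0 -4
SUB     -> 4 4 4
LT      -> 4 0
ADD     -> 4
LOAD 0  -> 4 4
POP     -> 4
DUP     -> 4 4
OVER    -> 4 4 4
EQ      -> 4 1
MUL     -> 4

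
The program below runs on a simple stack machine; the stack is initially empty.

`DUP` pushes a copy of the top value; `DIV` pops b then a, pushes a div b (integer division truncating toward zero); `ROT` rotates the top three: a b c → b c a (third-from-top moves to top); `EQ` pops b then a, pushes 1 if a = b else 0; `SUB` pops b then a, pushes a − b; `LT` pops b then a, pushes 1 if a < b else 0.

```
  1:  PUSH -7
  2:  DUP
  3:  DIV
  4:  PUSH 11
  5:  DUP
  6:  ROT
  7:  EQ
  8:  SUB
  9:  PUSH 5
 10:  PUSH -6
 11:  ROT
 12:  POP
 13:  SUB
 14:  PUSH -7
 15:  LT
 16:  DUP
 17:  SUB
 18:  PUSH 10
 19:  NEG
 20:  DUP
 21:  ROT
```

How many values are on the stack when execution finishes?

3

PUSH -7 : [-7]
DUP     : [-7, -7]
DIV     : [1]
PUSH 11 : [1, 11]
DUP     : [1, 11, 11]
ROT     : [11, 11, 1]
EQ      : [11, 0]
SUB     : [11]
PUSH 5  : [11, 5]
PUSH -6 : [11, 5, -6]
ROT     : [5, -6, 11]
POP     : [5, -6]
SUB     : [11]
PUSH -7 : [11, -7]
LT      : [0]
DUP     : [0, 0]
SUB     : [0]
PUSH 10 : [0, 10]
NEG     : [0, -10]
DUP     : [0, -10, -10]
ROT     : [-10, -10, 0]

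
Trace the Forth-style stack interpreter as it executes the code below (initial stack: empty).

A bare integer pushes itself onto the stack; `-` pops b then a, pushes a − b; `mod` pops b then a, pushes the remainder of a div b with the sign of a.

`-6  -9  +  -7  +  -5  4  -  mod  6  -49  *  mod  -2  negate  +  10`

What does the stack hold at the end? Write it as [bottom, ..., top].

-6     : -6
-9     : -6 -9
+      : -15
-7     : -15 -7
+      : -22
-5     : -22 -5
4      : -22 -5 4
-      : -22 -9
mod    : -4
6      : -4 6
-49    : -4 6 -49
*      : -4 -294
mod    : -4
-2     : -4 -2
negate : -4 2
+      : -2
10     : -2 10

[-2, 10]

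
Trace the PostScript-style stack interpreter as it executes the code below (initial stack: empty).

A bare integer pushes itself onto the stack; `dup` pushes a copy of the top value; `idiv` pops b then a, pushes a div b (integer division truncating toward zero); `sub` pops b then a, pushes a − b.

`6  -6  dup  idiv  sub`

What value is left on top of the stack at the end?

6    -> [6]
-6   -> [6, -6]
dup  -> [6, -6, -6]
idiv -> [6, 1]
sub  -> [5]

5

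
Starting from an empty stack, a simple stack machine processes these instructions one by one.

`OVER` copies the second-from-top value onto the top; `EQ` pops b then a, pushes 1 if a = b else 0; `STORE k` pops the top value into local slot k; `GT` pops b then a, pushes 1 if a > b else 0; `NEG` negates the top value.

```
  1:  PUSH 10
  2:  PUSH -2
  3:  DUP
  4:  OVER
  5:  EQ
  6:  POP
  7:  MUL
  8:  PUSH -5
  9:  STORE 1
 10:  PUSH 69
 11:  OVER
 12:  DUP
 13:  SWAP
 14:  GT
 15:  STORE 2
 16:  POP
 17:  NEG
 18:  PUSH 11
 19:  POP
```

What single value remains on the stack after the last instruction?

20

PUSH 10 → [10]
PUSH -2 → [10, -2]
DUP     → [10, -2, -2]
OVER    → [10, -2, -2, -2]
EQ      → [10, -2, 1]
POP     → [10, -2]
MUL     → [-20]
PUSH -5 → [-20, -5]
STORE 1 → [-20]
PUSH 69 → [-20, 69]
OVER    → [-20, 69, -20]
DUP     → [-20, 69, -20, -20]
SWAP    → [-20, 69, -20, -20]
GT      → [-20, 69, 0]
STORE 2 → [-20, 69]
POP     → [-20]
NEG     → [20]
PUSH 11 → [20, 11]
POP     → [20]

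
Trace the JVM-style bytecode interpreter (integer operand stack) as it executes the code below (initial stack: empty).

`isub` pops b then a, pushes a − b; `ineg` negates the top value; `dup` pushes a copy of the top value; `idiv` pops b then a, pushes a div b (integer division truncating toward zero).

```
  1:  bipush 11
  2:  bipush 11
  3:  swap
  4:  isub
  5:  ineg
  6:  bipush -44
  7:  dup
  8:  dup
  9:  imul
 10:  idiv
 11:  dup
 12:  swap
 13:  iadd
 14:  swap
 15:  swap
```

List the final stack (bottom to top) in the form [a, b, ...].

[0, 0]

bipush 11  → [11]
bipush 11  → [11, 11]
swap       → [11, 11]
isub       → [0]
ineg       → [0]
bipush -44 → [0, -44]
dup        → [0, -44, -44]
dup        → [0, -44, -44, -44]
imul       → [0, -44, 1936]
idiv       → [0, 0]
dup        → [0, 0, 0]
swap       → [0, 0, 0]
iadd       → [0, 0]
swap       → [0, 0]
swap       → [0, 0]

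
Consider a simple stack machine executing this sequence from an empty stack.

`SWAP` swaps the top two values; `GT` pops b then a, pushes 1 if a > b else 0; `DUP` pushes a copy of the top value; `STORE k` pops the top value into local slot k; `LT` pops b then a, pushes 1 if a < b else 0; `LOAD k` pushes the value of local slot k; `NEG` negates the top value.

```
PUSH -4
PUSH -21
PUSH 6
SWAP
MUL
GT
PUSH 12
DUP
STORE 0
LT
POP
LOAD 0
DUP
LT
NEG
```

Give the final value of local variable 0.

PUSH -4  : -4
PUSH -21 : -4 -21
PUSH 6   : -4 -21 6
SWAP     : -4 6 -21
MUL      : -4 -126
GT       : 1
PUSH 12  : 1 12
DUP      : 1 12 12
STORE 0  : 1 12
LT       : 1
POP      : (empty)
LOAD 0   : 12
DUP      : 12 12
LT       : 0
NEG      : 0

12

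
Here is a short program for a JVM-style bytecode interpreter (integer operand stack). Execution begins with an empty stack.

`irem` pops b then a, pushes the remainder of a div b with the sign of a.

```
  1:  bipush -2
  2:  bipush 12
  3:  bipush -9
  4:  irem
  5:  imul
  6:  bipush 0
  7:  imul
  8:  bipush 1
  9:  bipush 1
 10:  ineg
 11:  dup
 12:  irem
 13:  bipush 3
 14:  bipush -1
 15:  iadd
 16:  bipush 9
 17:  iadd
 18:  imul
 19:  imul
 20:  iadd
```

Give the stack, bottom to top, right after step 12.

[0, 1, 0]

bipush -2  [-2]
bipush 12  [-2, 12]
bipush -9  [-2, 12, -9]
irem       [-2, 3]
imul       [-6]
bipush 0   [-6, 0]
imul       [0]
bipush 1   [0, 1]
bipush 1   [0, 1, 1]
ineg       [0, 1, -1]
dup        [0, 1, -1, -1]
irem       [0, 1, 0]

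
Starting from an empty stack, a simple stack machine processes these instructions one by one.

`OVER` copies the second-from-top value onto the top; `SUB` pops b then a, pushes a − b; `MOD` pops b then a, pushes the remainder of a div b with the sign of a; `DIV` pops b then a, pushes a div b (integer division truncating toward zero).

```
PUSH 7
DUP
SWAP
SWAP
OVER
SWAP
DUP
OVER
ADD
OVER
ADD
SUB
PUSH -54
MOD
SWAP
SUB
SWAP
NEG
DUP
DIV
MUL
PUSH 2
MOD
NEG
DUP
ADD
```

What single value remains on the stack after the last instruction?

PUSH 7    [7]
DUP       [7, 7]
SWAP      [7, 7]
SWAP      [7, 7]
OVER      [7, 7, 7]
SWAP      [7, 7, 7]
DUP       [7, 7, 7, 7]
OVER      [7, 7, 7, 7, 7]
ADD       [7, 7, 7, 14]
OVER      [7, 7, 7, 14, 7]
ADD       [7, 7, 7, 21]
SUB       [7, 7, -14]
PUSH -54  [7, 7, -14, -54]
MOD       [7, 7, -14]
SWAP      [7, -14, 7]
SUB       [7, -21]
SWAP      [-21, 7]
NEG       [-21, -7]
DUP       [-21, -7, -7]
DIV       [-21, 1]
MUL       [-21]
PUSH 2    [-21, 2]
MOD       [-1]
NEG       [1]
DUP       [1, 1]
ADD       [2]

2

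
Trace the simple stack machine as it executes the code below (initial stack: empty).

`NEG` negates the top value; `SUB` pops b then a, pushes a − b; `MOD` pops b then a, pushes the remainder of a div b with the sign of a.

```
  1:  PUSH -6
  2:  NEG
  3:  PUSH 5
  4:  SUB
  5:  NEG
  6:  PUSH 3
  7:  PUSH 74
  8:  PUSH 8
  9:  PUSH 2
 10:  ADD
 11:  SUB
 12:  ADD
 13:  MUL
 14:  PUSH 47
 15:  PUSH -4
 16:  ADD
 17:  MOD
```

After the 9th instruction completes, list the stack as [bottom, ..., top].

[-1, 3, 74, 8, 2]

PUSH -6 → [-6]
NEG     → [6]
PUSH 5  → [6, 5]
SUB     → [1]
NEG     → [-1]
PUSH 3  → [-1, 3]
PUSH 74 → [-1, 3, 74]
PUSH 8  → [-1, 3, 74, 8]
PUSH 2  → [-1, 3, 74, 8, 2]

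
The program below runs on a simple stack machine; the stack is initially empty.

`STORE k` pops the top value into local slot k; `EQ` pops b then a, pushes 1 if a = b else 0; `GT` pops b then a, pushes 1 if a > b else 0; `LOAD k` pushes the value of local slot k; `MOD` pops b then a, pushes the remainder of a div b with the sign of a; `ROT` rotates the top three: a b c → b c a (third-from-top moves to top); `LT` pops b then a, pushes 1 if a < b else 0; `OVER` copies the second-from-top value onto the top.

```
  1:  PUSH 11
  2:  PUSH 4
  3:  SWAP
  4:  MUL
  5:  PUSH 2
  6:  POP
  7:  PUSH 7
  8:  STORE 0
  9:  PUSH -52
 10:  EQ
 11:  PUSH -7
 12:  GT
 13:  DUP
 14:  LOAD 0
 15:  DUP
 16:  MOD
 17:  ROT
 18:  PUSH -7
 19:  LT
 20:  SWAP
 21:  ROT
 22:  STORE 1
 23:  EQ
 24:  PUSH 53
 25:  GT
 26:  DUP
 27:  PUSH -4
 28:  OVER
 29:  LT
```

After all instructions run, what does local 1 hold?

PUSH 11   [11]
PUSH 4    [11, 4]
SWAP      [4, 11]
MUL       [44]
PUSH 2    [44, 2]
POP       [44]
PUSH 7    [44, 7]
STORE 0   [44]
PUSH -52  [44, -52]
EQ        [0]
PUSH -7   [0, -7]
GT        [1]
DUP       [1, 1]
LOAD 0    [1, 1, 7]
DUP       [1, 1, 7, 7]
MOD       [1, 1, 0]
ROT       [1, 0, 1]
PUSH -7   [1, 0, 1, -7]
LT        [1, 0, 0]
SWAP      [1, 0, 0]
ROT       [0, 0, 1]
STORE 1   [0, 0]
EQ        [1]
PUSH 53   [1, 53]
GT        [0]
DUP       [0, 0]
PUSH -4   [0, 0, -4]
OVER      [0, 0, -4, 0]
LT        [0, 0, 1]

1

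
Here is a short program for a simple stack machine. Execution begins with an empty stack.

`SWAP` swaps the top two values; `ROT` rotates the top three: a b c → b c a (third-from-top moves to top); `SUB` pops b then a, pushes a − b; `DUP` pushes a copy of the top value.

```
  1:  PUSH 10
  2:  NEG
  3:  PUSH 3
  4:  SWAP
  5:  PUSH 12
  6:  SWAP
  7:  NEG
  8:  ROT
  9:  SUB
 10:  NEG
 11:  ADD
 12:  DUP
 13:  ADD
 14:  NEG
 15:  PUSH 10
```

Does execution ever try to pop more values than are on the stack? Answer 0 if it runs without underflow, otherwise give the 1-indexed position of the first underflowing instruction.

0

PUSH 10 : 10
NEG     : -10
PUSH 3  : -10 3
SWAP    : 3 -10
PUSH 12 : 3 -10 12
SWAP    : 3 12 -10
NEG     : 3 12 10
ROT     : 12 10 3
SUB     : 12 7
NEG     : 12 -7
ADD     : 5
DUP     : 5 5
ADD     : 10
NEG     : -10
PUSH 10 : -10 10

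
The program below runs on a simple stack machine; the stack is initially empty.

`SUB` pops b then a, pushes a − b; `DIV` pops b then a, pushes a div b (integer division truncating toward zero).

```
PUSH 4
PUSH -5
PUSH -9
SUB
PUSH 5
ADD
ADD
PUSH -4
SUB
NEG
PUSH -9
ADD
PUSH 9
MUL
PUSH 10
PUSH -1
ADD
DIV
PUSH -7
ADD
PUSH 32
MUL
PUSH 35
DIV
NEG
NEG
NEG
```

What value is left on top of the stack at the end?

30

PUSH 4  → [4]
PUSH -5 → [4, -5]
PUSH -9 → [4, -5, -9]
SUB     → [4, 4]
PUSH 5  → [4, 4, 5]
ADD     → [4, 9]
ADD     → [13]
PUSH -4 → [13, -4]
SUB     → [17]
NEG     → [-17]
PUSH -9 → [-17, -9]
ADD     → [-26]
PUSH 9  → [-26, 9]
MUL     → [-234]
PUSH 10 → [-234, 10]
PUSH -1 → [-234, 10, -1]
ADD     → [-234, 9]
DIV     → [-26]
PUSH -7 → [-26, -7]
ADD     → [-33]
PUSH 32 → [-33, 32]
MUL     → [-1056]
PUSH 35 → [-1056, 35]
DIV     → [-30]
NEG     → [30]
NEG     → [-30]
NEG     → [30]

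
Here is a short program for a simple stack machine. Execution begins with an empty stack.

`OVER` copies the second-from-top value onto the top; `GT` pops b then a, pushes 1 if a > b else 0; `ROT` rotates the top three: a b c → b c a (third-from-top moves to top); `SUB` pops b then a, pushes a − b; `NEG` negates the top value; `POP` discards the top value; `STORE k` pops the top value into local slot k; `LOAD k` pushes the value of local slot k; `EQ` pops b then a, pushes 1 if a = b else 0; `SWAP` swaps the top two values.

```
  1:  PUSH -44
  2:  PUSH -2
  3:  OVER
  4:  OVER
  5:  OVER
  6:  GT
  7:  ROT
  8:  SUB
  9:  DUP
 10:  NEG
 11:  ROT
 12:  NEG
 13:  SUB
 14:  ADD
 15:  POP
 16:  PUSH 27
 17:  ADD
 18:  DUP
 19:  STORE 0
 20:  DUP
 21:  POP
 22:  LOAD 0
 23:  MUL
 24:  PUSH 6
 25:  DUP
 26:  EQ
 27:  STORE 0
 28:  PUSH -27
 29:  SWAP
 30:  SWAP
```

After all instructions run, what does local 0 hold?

PUSH -44 → [-44]
PUSH -2  → [-44, -2]
OVER     → [-44, -2, -44]
OVER     → [-44, -2, -44, -2]
OVER     → [-44, -2, -44, -2, -44]
GT       → [-44, -2, -44, 1]
ROT      → [-44, -44, 1, -2]
SUB      → [-44, -44, 3]
DUP      → [-44, -44, 3, 3]
NEG      → [-44, -44, 3, -3]
ROT      → [-44, 3, -3, -44]
NEG      → [-44, 3, -3, 44]
SUB      → [-44, 3, -47]
ADD      → [-44, -44]
POP      → [-44]
PUSH 27  → [-44, 27]
ADD      → [-17]
DUP      → [-17, -17]
STORE 0  → [-17]
DUP      → [-17, -17]
POP      → [-17]
LOAD 0   → [-17, -17]
MUL      → [289]
PUSH 6   → [289, 6]
DUP      → [289, 6, 6]
EQ       → [289, 1]
STORE 0  → [289]
PUSH -27 → [289, -27]
SWAP     → [-27, 289]
SWAP     → [289, -27]

1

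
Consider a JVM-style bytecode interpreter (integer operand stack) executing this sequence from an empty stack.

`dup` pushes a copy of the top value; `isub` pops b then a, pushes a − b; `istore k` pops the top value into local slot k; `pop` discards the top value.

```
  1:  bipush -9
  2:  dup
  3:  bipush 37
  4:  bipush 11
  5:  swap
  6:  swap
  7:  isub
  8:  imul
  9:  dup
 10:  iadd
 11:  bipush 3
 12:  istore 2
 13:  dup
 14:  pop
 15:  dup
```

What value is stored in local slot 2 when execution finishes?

3

bipush -9 : -9
dup       : -9 -9
bipush 37 : -9 -9 37
bipush 11 : -9 -9 37 11
swap      : -9 -9 11 37
swap      : -9 -9 37 11
isub      : -9 -9 26
imul      : -9 -234
dup       : -9 -234 -234
iadd      : -9 -468
bipush 3  : -9 -468 3
istore 2  : -9 -468
dup       : -9 -468 -468
pop       : -9 -468
dup       : -9 -468 -468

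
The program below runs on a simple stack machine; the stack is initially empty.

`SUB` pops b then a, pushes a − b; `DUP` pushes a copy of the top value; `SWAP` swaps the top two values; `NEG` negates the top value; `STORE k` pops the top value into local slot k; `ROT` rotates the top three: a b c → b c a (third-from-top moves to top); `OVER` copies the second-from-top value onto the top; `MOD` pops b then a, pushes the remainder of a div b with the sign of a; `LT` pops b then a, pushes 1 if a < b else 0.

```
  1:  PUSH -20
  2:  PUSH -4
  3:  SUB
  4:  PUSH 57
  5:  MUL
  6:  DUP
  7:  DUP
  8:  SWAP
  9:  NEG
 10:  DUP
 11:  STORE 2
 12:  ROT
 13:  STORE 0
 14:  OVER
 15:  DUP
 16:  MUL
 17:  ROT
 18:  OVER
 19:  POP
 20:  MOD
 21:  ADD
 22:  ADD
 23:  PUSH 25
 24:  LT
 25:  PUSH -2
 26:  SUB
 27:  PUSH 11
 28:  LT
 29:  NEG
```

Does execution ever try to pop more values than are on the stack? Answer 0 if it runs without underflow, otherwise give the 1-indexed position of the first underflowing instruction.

22

PUSH -20 → [-20]
PUSH -4  → [-20, -4]
SUB      → [-16]
PUSH 57  → [-16, 57]
MUL      → [-912]
DUP      → [-912, -912]
DUP      → [-912, -912, -912]
SWAP     → [-912, -912, -912]
NEG      → [-912, -912, 912]
DUP      → [-912, -912, 912, 912]
STORE 2  → [-912, -912, 912]
ROT      → [-912, 912, -912]
STORE 0  → [-912, 912]
OVER     → [-912, 912, -912]
DUP      → [-912, 912, -912, -912]
MUL      → [-912, 912, 831744]
ROT      → [912, 831744, -912]
OVER     → [912, 831744, -912, 831744]
POP      → [912, 831744, -912]
MOD      → [912, 0]
ADD      → [912]
ADD  — needs 2 operands, stack has 1 → underflow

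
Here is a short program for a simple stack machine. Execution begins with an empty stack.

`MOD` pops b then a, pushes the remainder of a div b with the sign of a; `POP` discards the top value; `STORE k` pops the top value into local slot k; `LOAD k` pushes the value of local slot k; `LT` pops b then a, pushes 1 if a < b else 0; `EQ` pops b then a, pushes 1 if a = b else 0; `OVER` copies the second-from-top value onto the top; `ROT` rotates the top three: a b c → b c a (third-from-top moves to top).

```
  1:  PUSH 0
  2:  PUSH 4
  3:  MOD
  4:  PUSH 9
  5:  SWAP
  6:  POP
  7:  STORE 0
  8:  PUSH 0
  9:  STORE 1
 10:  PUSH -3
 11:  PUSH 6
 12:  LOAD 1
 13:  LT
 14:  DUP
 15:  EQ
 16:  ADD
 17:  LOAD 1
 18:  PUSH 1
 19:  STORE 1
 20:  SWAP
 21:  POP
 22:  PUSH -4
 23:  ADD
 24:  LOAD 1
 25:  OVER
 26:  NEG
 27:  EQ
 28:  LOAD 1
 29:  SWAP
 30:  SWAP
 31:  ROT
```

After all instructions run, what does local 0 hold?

9

PUSH 0  : [0]
PUSH 4  : [0, 4]
MOD     : [0]
PUSH 9  : [0, 9]
SWAP    : [9, 0]
POP     : [9]
STORE 0 : []
PUSH 0  : [0]
STORE 1 : []
PUSH -3 : [-3]
PUSH 6  : [-3, 6]
LOAD 1  : [-3, 6, 0]
LT      : [-3, 0]
DUP     : [-3, 0, 0]
EQ      : [-3, 1]
ADD     : [-2]
LOAD 1  : [-2, 0]
PUSH 1  : [-2, 0, 1]
STORE 1 : [-2, 0]
SWAP    : [0, -2]
POP     : [0]
PUSH -4 : [0, -4]
ADD     : [-4]
LOAD 1  : [-4, 1]
OVER    : [-4, 1, -4]
NEG     : [-4, 1, 4]
EQ      : [-4, 0]
LOAD 1  : [-4, 0, 1]
SWAP    : [-4, 1, 0]
SWAP    : [-4, 0, 1]
ROT     : [0, 1, -4]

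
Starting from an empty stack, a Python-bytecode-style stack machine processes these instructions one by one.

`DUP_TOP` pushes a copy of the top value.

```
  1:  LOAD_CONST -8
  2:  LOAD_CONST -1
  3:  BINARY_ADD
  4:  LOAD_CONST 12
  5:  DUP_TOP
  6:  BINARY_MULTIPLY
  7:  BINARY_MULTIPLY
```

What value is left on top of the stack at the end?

-1296

LOAD_CONST -8   → -8
LOAD_CONST -1   → -8 -1
BINARY_ADD      → -9
LOAD_CONST 12   → -9 12
DUP_TOP         → -9 12 12
BINARY_MULTIPLY → -9 144
BINARY_MULTIPLY → -1296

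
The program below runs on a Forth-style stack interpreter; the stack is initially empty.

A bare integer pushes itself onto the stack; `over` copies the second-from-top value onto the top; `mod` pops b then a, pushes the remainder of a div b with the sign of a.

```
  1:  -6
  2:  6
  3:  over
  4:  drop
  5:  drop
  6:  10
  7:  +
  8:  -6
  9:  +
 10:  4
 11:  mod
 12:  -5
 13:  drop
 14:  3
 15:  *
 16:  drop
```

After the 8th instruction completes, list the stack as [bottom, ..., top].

-6   -> -6
6    -> -6 6
over -> -6 6 -6
drop -> -6 6
drop -> -6
10   -> -6 10
+    -> 4
-6   -> 4 -6

[4, -6]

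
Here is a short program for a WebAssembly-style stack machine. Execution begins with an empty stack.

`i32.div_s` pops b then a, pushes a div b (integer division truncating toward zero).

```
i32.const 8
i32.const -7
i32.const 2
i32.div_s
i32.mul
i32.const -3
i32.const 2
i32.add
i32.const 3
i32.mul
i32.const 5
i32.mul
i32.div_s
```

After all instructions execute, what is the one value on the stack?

1

i32.const 8   [8]
i32.const -7  [8, -7]
i32.const 2   [8, -7, 2]
i32.div_s     [8, -3]
i32.mul       [-24]
i32.const -3  [-24, -3]
i32.const 2   [-24, -3, 2]
i32.add       [-24, -1]
i32.const 3   [-24, -1, 3]
i32.mul       [-24, -3]
i32.const 5   [-24, -3, 5]
i32.mul       [-24, -15]
i32.div_s     [1]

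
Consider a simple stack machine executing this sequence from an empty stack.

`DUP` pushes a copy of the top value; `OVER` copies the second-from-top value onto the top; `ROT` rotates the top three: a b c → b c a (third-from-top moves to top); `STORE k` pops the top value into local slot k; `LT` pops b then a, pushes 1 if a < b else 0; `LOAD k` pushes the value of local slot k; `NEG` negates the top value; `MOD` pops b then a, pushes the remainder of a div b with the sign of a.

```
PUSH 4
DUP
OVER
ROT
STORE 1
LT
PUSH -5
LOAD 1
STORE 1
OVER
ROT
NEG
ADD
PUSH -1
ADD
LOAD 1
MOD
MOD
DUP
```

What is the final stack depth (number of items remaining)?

2

PUSH 4  → 4
DUP     → 4 4
OVER    → 4 4 4
ROT     → 4 4 4
STORE 1 → 4 4
LT      → 0
PUSH -5 → 0 -5
LOAD 1  → 0 -5 4
STORE 1 → 0 -5
OVER    → 0 -5 0
ROT     → -5 0 0
NEG     → -5 0 0
ADD     → -5 0
PUSH -1 → -5 0 -1
ADD     → -5 -1
LOAD 1  → -5 -1 4
MOD     → -5 -1
MOD     → 0
DUP     → 0 0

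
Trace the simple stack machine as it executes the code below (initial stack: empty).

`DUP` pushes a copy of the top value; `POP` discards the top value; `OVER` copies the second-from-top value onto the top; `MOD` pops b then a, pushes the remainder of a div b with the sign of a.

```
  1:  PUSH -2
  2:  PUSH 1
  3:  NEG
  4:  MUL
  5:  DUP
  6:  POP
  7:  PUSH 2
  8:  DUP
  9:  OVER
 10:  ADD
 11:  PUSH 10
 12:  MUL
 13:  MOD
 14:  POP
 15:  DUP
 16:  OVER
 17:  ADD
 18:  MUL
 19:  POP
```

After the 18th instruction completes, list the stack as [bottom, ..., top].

PUSH -2  [-2]
PUSH 1   [-2, 1]
NEG      [-2, -1]
MUL      [2]
DUP      [2, 2]
POP      [2]
PUSH 2   [2, 2]
DUP      [2, 2, 2]
OVER     [2, 2, 2, 2]
ADD      [2, 2, 4]
PUSH 10  [2, 2, 4, 10]
MUL      [2, 2, 40]
MOD      [2, 2]
POP      [2]
DUP      [2, 2]
OVER     [2, 2, 2]
ADD      [2, 4]
MUL      [8]

[8]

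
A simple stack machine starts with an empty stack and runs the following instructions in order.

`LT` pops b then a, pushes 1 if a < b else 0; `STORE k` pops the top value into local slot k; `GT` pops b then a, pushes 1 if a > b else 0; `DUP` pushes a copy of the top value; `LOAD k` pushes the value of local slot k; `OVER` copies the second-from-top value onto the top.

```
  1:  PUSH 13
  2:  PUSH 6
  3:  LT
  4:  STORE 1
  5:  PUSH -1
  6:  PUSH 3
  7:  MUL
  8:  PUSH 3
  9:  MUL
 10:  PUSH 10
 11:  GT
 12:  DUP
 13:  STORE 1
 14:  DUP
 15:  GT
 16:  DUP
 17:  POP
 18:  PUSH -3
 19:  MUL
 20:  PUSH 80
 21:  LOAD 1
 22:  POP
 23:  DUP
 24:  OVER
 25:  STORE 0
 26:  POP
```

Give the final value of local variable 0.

PUSH 13 : [13]
PUSH 6  : [13, 6]
LT      : [0]
STORE 1 : []
PUSH -1 : [-1]
PUSH 3  : [-1, 3]
MUL     : [-3]
PUSH 3  : [-3, 3]
MUL     : [-9]
PUSH 10 : [-9, 10]
GT      : [0]
DUP     : [0, 0]
STORE 1 : [0]
DUP     : [0, 0]
GT      : [0]
DUP     : [0, 0]
POP     : [0]
PUSH -3 : [0, -3]
MUL     : [0]
PUSH 80 : [0, 80]
LOAD 1  : [0, 80, 0]
POP     : [0, 80]
DUP     : [0, 80, 80]
OVER    : [0, 80, 80, 80]
STORE 0 : [0, 80, 80]
POP     : [0, 80]

80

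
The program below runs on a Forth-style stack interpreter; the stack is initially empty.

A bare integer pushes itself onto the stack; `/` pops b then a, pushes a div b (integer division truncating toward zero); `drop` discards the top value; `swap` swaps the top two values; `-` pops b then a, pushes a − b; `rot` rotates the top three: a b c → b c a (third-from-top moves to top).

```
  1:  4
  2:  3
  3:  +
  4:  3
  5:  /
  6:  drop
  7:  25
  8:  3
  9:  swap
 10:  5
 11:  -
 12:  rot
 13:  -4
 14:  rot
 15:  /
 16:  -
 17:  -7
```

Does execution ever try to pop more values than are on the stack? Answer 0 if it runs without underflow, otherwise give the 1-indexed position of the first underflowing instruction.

12

4    -> [4]
3    -> [4, 3]
+    -> [7]
3    -> [7, 3]
/    -> [2]
drop -> []
25   -> [25]
3    -> [25, 3]
swap -> [3, 25]
5    -> [3, 25, 5]
-    -> [3, 20]
rot  — needs 3 operands, stack has 2 → underflow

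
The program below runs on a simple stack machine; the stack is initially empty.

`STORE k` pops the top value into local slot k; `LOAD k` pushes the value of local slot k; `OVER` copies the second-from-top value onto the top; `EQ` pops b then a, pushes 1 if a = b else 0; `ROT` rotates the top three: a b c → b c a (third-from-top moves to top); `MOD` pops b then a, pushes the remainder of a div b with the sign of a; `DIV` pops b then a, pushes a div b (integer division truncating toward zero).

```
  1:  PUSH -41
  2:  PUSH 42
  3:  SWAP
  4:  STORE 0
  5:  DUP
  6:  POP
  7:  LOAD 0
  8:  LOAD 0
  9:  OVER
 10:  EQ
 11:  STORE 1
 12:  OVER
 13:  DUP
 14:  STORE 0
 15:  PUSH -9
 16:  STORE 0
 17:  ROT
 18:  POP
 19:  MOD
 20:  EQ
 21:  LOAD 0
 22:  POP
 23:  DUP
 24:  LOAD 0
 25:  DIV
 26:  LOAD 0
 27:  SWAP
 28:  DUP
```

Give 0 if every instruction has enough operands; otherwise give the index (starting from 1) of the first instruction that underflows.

PUSH -41  [-41]
PUSH 42   [-41, 42]
SWAP      [42, -41]
STORE 0   [42]
DUP       [42, 42]
POP       [42]
LOAD 0    [42, -41]
LOAD 0    [42, -41, -41]
OVER      [42, -41, -41, -41]
EQ        [42, -41, 1]
STORE 1   [42, -41]
OVER      [42, -41, 42]
DUP       [42, -41, 42, 42]
STORE 0   [42, -41, 42]
PUSH -9   [42, -41, 42, -9]
STORE 0   [42, -41, 42]
ROT       [-41, 42, 42]
POP       [-41, 42]
MOD       [-41]
EQ  — needs 2 operands, stack has 1 → underflow

20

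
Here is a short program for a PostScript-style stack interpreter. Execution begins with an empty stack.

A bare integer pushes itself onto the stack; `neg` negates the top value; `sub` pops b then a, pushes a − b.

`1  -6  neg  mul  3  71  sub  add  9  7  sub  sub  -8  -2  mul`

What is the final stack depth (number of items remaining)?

2

1   : [1]
-6  : [1, -6]
neg : [1, 6]
mul : [6]
3   : [6, 3]
71  : [6, 3, 71]
sub : [6, -68]
add : [-62]
9   : [-62, 9]
7   : [-62, 9, 7]
sub : [-62, 2]
sub : [-64]
-8  : [-64, -8]
-2  : [-64, -8, -2]
mul : [-64, 16]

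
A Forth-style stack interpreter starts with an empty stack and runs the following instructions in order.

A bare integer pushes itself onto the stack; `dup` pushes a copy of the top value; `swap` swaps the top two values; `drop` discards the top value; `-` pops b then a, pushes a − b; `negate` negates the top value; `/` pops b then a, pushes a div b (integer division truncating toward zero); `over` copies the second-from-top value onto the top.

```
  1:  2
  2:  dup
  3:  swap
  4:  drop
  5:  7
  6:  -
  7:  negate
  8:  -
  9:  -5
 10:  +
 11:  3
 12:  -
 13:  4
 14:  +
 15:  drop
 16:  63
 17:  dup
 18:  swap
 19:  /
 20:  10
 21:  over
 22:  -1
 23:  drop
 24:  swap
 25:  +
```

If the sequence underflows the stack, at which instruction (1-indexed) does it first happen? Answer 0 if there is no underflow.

8

2      → [2]
dup    → [2, 2]
swap   → [2, 2]
drop   → [2]
7      → [2, 7]
-      → [-5]
negate → [5]
-  — needs 2 operands, stack has 1 → underflow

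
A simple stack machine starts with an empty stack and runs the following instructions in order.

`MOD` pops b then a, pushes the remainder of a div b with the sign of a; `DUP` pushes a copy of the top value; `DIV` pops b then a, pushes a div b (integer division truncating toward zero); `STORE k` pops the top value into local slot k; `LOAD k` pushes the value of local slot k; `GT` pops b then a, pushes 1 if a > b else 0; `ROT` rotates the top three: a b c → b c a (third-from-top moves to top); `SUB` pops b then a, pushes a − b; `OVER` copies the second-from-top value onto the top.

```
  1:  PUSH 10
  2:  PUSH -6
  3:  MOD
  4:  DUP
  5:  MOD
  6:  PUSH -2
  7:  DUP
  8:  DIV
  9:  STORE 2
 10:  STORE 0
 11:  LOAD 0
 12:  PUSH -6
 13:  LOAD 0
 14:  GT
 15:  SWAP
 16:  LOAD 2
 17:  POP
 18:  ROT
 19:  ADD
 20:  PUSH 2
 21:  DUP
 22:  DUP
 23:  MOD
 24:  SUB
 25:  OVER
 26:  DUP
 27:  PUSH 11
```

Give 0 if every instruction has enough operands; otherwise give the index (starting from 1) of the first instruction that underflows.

18

PUSH 10 → 10
PUSH -6 → 10 -6
MOD     → 4
DUP     → 4 4
MOD     → 0
PUSH -2 → 0 -2
DUP     → 0 -2 -2
DIV     → 0 1
STORE 2 → 0
STORE 0 → (empty)
LOAD 0  → 0
PUSH -6 → 0 -6
LOAD 0  → 0 -6 0
GT      → 0 0
SWAP    → 0 0
LOAD 2  → 0 0 1
POP     → 0 0
ROT  — needs 3 operands, stack has 2 → underflow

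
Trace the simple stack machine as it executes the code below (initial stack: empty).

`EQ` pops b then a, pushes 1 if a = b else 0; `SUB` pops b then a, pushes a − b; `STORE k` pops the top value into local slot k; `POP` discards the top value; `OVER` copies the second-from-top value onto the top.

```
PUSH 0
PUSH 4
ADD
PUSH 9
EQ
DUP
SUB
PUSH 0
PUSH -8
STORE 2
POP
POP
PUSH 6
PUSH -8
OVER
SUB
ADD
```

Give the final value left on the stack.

-8

PUSH 0   [0]
PUSH 4   [0, 4]
ADD      [4]
PUSH 9   [4, 9]
EQ       [0]
DUP      [0, 0]
SUB      [0]
PUSH 0   [0, 0]
PUSH -8  [0, 0, -8]
STORE 2  [0, 0]
POP      [0]
POP      []
PUSH 6   [6]
PUSH -8  [6, -8]
OVER     [6, -8, 6]
SUB      [6, -14]
ADD      [-8]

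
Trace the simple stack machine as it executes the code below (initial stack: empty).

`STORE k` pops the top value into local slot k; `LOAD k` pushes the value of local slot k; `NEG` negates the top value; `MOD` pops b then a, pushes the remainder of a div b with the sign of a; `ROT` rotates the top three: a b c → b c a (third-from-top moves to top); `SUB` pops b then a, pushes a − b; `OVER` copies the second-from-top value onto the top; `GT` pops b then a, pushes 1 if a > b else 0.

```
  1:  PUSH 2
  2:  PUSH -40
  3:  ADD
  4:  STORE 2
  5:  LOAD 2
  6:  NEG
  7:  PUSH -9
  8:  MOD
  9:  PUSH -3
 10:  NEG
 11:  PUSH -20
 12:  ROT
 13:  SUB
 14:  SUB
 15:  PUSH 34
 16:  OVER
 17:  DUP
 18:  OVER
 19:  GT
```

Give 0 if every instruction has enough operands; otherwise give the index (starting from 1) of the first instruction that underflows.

0

PUSH 2   -> [2]
PUSH -40 -> [2, -40]
ADD      -> [-38]
STORE 2  -> []
LOAD 2   -> [-38]
NEG      -> [38]
PUSH -9  -> [38, -9]
MOD      -> [2]
PUSH -3  -> [2, -3]
NEG      -> [2, 3]
PUSH -20 -> [2, 3, -20]
ROT      -> [3, -20, 2]
SUB      -> [3, -22]
SUB      -> [25]
PUSH 34  -> [25, 34]
OVER     -> [25, 34, 25]
DUP      -> [25, 34, 25, 25]
OVER     -> [25, 34, 25, 25, 25]
GT       -> [25, 34, 25, 0]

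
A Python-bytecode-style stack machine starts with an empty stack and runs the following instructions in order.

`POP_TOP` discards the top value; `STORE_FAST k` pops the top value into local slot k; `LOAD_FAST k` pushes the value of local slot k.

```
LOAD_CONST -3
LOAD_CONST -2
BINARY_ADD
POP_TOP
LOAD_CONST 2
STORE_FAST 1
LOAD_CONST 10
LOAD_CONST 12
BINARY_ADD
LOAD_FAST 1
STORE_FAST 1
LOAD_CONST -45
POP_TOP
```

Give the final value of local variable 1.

LOAD_CONST -3  : -3
LOAD_CONST -2  : -3 -2
BINARY_ADD     : -5
POP_TOP        : (empty)
LOAD_CONST 2   : 2
STORE_FAST 1   : (empty)
LOAD_CONST 10  : 10
LOAD_CONST 12  : 10 12
BINARY_ADD     : 22
LOAD_FAST 1    : 22 2
STORE_FAST 1   : 22
LOAD_CONST -45 : 22 -45
POP_TOP        : 22

2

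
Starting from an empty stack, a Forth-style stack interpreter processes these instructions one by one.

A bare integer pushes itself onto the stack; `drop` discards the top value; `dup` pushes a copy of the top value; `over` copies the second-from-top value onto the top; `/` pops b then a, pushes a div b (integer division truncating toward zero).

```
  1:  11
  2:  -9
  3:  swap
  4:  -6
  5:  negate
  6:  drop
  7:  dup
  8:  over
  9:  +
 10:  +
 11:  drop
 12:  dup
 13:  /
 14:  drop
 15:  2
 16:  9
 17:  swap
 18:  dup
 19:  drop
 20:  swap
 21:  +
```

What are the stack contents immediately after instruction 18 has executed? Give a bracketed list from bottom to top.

[9, 2, 2]

11     : [11]
-9     : [11, -9]
swap   : [-9, 11]
-6     : [-9, 11, -6]
negate : [-9, 11, 6]
drop   : [-9, 11]
dup    : [-9, 11, 11]
over   : [-9, 11, 11, 11]
+      : [-9, 11, 22]
+      : [-9, 33]
drop   : [-9]
dup    : [-9, -9]
/      : [1]
drop   : []
2      : [2]
9      : [2, 9]
swap   : [9, 2]
dup    : [9, 2, 2]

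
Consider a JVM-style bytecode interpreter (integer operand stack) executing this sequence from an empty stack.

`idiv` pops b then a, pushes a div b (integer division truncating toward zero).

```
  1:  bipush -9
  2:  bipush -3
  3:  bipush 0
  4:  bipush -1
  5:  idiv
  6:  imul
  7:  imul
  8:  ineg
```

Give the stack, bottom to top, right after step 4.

[-9, -3, 0, -1]

bipush -9 → -9
bipush -3 → -9 -3
bipush 0  → -9 -3 0
bipush -1 → -9 -3 0 -1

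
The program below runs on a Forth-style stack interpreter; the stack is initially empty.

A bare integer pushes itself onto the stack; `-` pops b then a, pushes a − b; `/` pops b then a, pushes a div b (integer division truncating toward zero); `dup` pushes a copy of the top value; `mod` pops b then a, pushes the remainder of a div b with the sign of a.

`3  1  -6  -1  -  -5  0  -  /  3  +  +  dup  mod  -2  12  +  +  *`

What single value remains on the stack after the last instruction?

30

3   : 3
1   : 3 1
-6  : 3 1 -6
-1  : 3 1 -6 -1
-   : 3 1 -5
-5  : 3 1 -5 -5
0   : 3 1 -5 -5 0
-   : 3 1 -5 -5
/   : 3 1 1
3   : 3 1 1 3
+   : 3 1 4
+   : 3 5
dup : 3 5 5
mod : 3 0
-2  : 3 0 -2
12  : 3 0 -2 12
+   : 3 0 10
+   : 3 10
*   : 30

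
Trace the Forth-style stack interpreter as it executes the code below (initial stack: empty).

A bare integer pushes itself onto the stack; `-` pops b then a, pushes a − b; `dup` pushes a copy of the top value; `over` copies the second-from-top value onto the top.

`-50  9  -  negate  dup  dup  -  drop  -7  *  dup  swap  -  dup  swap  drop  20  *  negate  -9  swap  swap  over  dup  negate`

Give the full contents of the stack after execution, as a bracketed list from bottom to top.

[0, -9, 0, 0]

-50     [-50]
9       [-50, 9]
-       [-59]
negate  [59]
dup     [59, 59]
dup     [59, 59, 59]
-       [59, 0]
drop    [59]
-7      [59, -7]
*       [-413]
dup     [-413, -413]
swap    [-413, -413]
-       [0]
dup     [0, 0]
swap    [0, 0]
drop    [0]
20      [0, 20]
*       [0]
negate  [0]
-9      [0, -9]
swap    [-9, 0]
swap    [0, -9]
over    [0, -9, 0]
dup     [0, -9, 0, 0]
negate  [0, -9, 0, 0]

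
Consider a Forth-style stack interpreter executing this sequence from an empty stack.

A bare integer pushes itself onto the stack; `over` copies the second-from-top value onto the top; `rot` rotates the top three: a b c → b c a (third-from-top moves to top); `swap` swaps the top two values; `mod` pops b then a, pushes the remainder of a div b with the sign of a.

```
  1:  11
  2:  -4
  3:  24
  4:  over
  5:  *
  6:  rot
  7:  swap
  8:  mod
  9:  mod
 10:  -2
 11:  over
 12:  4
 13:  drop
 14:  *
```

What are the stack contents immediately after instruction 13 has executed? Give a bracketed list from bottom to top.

[-4, -2, -4]

11   : 11
-4   : 11 -4
24   : 11 -4 24
over : 11 -4 24 -4
*    : 11 -4 -96
rot  : -4 -96 11
swap : -4 11 -96
mod  : -4 11
mod  : -4
-2   : -4 -2
over : -4 -2 -4
4    : -4 -2 -4 4
drop : -4 -2 -4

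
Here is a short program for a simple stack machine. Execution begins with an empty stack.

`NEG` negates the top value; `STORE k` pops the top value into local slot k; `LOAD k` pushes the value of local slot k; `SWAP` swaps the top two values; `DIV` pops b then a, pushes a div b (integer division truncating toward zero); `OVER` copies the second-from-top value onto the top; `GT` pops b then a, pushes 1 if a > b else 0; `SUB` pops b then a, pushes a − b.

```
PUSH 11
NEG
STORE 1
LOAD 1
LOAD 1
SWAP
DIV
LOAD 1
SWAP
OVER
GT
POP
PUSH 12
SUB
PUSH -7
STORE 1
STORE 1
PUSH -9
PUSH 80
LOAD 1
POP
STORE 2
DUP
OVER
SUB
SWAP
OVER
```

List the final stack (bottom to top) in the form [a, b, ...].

PUSH 11 : 11
NEG     : -11
STORE 1 : (empty)
LOAD 1  : -11
LOAD 1  : -11 -11
SWAP    : -11 -11
DIV     : 1
LOAD 1  : 1 -11
SWAP    : -11 1
OVER    : -11 1 -11
GT      : -11 1
POP     : -11
PUSH 12 : -11 12
SUB     : -23
PUSH -7 : -23 -7
STORE 1 : -23
STORE 1 : (empty)
PUSH -9 : -9
PUSH 80 : -9 80
LOAD 1  : -9 80 -23
POP     : -9 80
STORE 2 : -9
DUP     : -9 -9
OVER    : -9 -9 -9
SUB     : -9 0
SWAP    : 0 -9
OVER    : 0 -9 0

[0, -9, 0]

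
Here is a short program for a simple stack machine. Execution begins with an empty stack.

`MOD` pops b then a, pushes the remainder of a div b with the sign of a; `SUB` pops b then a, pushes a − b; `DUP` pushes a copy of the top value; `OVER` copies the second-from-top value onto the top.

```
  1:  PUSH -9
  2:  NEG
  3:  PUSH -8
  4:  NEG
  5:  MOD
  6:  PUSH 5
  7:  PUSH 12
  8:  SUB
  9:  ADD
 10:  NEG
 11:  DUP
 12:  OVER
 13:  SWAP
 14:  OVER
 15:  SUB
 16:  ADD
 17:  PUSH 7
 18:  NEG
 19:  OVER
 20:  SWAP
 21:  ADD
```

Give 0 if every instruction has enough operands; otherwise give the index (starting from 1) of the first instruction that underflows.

PUSH -9 → -9
NEG     → 9
PUSH -8 → 9 -8
NEG     → 9 8
MOD     → 1
PUSH 5  → 1 5
PUSH 12 → 1 5 12
SUB     → 1 -7
ADD     → -6
NEG     → 6
DUP     → 6 6
OVER    → 6 6 6
SWAP    → 6 6 6
OVER    → 6 6 6 6
SUB     → 6 6 0
ADD     → 6 6
PUSH 7  → 6 6 7
NEG     → 6 6 -7
OVER    → 6 6 -7 6
SWAP    → 6 6 6 -7
ADD     → 6 6 -1

0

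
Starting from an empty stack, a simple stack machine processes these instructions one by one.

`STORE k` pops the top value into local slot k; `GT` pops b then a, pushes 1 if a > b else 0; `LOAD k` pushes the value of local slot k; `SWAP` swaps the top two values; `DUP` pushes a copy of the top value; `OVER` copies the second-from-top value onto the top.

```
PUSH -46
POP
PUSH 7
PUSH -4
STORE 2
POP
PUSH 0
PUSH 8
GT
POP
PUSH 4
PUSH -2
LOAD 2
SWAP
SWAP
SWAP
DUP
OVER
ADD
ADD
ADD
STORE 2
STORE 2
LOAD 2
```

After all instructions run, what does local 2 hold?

4

PUSH -46  [-46]
POP       []
PUSH 7    [7]
PUSH -4   [7, -4]
STORE 2   [7]
POP       []
PUSH 0    [0]
PUSH 8    [0, 8]
GT        [0]
POP       []
PUSH 4    [4]
PUSH -2   [4, -2]
LOAD 2    [4, -2, -4]
SWAP      [4, -4, -2]
SWAP      [4, -2, -4]
SWAP      [4, -4, -2]
DUP       [4, -4, -2, -2]
OVER      [4, -4, -2, -2, -2]
ADD       [4, -4, -2, -4]
ADD       [4, -4, -6]
ADD       [4, -10]
STORE 2   [4]
STORE 2   []
LOAD 2    [4]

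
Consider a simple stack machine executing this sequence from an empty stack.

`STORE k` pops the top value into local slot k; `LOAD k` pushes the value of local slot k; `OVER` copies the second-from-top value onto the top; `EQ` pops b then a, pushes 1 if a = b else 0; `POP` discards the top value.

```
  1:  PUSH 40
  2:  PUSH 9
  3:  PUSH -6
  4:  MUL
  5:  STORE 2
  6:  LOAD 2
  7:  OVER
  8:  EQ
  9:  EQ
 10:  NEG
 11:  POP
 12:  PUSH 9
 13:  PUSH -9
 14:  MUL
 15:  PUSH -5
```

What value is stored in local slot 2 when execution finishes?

-54

PUSH 40 : [40]
PUSH 9  : [40, 9]
PUSH -6 : [40, 9, -6]
MUL     : [40, -54]
STORE 2 : [40]
LOAD 2  : [40, -54]
OVER    : [40, -54, 40]
EQ      : [40, 0]
EQ      : [0]
NEG     : [0]
POP     : []
PUSH 9  : [9]
PUSH -9 : [9, -9]
MUL     : [-81]
PUSH -5 : [-81, -5]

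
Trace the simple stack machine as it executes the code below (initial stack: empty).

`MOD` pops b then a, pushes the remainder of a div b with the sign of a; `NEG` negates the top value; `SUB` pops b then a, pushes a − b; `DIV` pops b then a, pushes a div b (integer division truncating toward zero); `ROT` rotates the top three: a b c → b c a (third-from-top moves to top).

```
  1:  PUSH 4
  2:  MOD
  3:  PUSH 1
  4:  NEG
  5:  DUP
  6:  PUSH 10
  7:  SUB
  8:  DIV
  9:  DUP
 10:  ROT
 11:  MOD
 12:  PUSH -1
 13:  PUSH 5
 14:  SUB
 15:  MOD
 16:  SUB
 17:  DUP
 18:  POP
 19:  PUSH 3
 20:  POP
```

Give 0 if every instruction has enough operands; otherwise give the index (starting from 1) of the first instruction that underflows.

2

PUSH 4 : [4]
MOD  — needs 2 operands, stack has 1 → underflow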